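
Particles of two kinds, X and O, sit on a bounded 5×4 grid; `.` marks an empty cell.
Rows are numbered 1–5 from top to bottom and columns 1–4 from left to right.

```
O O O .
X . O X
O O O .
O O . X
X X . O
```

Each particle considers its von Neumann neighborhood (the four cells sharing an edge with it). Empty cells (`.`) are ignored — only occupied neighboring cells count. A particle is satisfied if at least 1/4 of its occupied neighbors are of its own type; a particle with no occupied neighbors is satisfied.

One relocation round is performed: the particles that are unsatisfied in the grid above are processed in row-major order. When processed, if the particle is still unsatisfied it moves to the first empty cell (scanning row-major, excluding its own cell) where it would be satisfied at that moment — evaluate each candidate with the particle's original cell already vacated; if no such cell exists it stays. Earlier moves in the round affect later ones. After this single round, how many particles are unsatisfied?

Initially unsatisfied (in order): (2,1), (2,4), (4,4), (5,4).
  (2,1) → (1,4).
  (2,4): now satisfied by earlier moves; stays.
  (4,4) → (3,4).
  (5,4): now satisfied by earlier moves; stays.
Resulting grid:
O O O X
. . O X
O O O X
O O . .
X X . O
All satisfied now.

0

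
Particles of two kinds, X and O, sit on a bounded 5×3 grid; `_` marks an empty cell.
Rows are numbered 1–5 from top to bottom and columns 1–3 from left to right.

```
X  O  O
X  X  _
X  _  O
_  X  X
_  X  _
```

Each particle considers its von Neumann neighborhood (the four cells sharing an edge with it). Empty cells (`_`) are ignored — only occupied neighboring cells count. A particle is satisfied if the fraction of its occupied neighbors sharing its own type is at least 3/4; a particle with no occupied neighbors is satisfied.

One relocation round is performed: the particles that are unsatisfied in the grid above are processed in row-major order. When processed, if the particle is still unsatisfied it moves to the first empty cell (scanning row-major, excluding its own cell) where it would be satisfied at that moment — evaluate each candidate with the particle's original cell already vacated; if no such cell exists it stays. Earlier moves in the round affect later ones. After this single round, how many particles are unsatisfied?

Initially unsatisfied (in order): (1,1), (1,2), (2,2), (3,3), (4,3).
  (1,1) → (3,2).
  (1,2): no empty cell satisfies it; stays.
  (2,2) → (4,1).
  (3,3) → (2,3).
  (4,3): now satisfied by earlier moves; stays.
Resulting grid:
_ O O
X _ O
X X _
X X X
_ X _
All satisfied now.

0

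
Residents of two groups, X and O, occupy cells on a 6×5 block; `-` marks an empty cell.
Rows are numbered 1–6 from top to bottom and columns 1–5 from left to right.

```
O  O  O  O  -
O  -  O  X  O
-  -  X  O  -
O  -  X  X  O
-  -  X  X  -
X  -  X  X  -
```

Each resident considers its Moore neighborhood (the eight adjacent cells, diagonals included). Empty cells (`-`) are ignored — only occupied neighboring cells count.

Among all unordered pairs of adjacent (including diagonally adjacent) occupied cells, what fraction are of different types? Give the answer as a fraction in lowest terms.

Scan each occupied cell's neighbors to the right and below (and the two forward diagonals) so each pair is counted once.
Row 1: O(1,1)–O(1,2)= O(1,1)–O(2,1)= O(1,2)–O(1,3)= O(1,2)–O(2,3)= O(1,2)–O(2,1)= O(1,3)–O(1,4)= O(1,3)–O(2,3)= O(1,3)–X(2,4)≠ O(1,4)–X(2,4)≠ O(1,4)–O(2,5)= O(1,4)–O(2,3)=  → 2/11 unlike.
Row 2: O(2,3)–X(2,4)≠ O(2,3)–X(3,3)≠ O(2,3)–O(3,4)= X(2,4)–O(2,5)≠ X(2,4)–O(3,4)≠ X(2,4)–X(3,3)= O(2,5)–O(3,4)=  → 4/7 unlike.
Row 3: X(3,3)–O(3,4)≠ X(3,3)–X(4,3)= X(3,3)–X(4,4)= O(3,4)–X(4,4)≠ O(3,4)–O(4,5)= O(3,4)–X(4,3)≠  → 3/6 unlike.
Row 4: X(4,3)–X(4,4)= X(4,3)–X(5,3)= X(4,3)–X(5,4)= X(4,4)–O(4,5)≠ X(4,4)–X(5,4)= X(4,4)–X(5,3)= O(4,5)–X(5,4)≠  → 2/7 unlike.
Row 5: X(5,3)–X(5,4)= X(5,3)–X(6,3)= X(5,3)–X(6,4)= X(5,4)–X(6,4)= X(5,4)–X(6,3)=  → 0/5 unlike.
Row 6: X(6,3)–X(6,4)=  → 0/1 unlike.
Total adjacent occupied pairs: 37; unlike-type pairs: 11.
11/37 is already in lowest terms.

11/37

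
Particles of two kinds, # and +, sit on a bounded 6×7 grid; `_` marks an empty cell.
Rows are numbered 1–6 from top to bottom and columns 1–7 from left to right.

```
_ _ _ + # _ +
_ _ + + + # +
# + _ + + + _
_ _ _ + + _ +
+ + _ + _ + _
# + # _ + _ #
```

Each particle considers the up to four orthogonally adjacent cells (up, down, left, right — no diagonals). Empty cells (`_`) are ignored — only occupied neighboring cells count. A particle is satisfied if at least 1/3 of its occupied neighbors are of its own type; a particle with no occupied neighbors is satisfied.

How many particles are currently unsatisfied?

Row 1: (1,4)+ 1/2 ok · (1,5)# 0/2 unhappy · (1,7)+ 1/1 ok
Row 2: (2,3)+ 1/1 ok · (2,4)+ 4/4 ok · (2,5)+ 2/4 ok · (2,6)# 0/3 unhappy · (2,7)+ 1/2 ok
Row 3: (3,1)# 0/1 unhappy · (3,2)+ 0/1 unhappy · (3,4)+ 3/3 ok · (3,5)+ 4/4 ok · (3,6)+ 1/2 ok
Row 4: (4,4)+ 3/3 ok · (4,5)+ 2/2 ok · (4,7)+ 0/0 ok
Row 5: (5,1)+ 1/2 ok · (5,2)+ 2/2 ok · (5,4)+ 1/1 ok · (5,6)+ 0/0 ok
Row 6: (6,1)# 0/2 unhappy · (6,2)+ 1/3 ok · (6,3)# 0/1 unhappy · (6,5)+ 0/0 ok · (6,7)# 0/0 ok
Unsatisfied: (1,5), (2,6), (3,1), (3,2), (6,1), (6,3) — 6 in total.

6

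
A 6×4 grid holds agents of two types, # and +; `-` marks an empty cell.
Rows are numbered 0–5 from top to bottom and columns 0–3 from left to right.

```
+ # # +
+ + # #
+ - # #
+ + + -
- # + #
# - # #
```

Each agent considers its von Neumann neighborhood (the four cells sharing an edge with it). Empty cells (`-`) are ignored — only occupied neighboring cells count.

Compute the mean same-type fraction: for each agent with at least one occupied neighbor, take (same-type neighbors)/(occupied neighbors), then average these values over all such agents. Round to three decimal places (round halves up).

0.605

Row 0: (0,0)+ 1/2 · (0,1)# 1/3 · (0,2)# 2/3 · (0,3)+ 0/2
Row 1: (1,0)+ 3/3 · (1,1)+ 1/3 · (1,2)# 3/4 · (1,3)# 2/3
Row 2: (2,0)+ 2/2 · (2,2)# 2/3 · (2,3)# 2/2
Row 3: (3,0)+ 2/2 · (3,1)+ 2/3 · (3,2)+ 2/3
Row 4: (4,1)# 0/2 · (4,2)+ 1/4 · (4,3)# 1/2
Row 5: (5,0)# — no occupied neighbors · (5,2)# 1/2 · (5,3)# 2/2
Sum over 19 agents: 1/2 + 1/3 + 2/3 + 0/2 + 3/3 + 1/3 + 3/4 + 2/3 + 2/2 + 2/3 + 2/2 + 2/2 + 2/3 + 2/3 + 0/2 + 1/4 + 1/2 + 1/2 + 2/2 = 23/2; mean = 23/2 ÷ 19 = 23/38 = 0.605263… → 0.605.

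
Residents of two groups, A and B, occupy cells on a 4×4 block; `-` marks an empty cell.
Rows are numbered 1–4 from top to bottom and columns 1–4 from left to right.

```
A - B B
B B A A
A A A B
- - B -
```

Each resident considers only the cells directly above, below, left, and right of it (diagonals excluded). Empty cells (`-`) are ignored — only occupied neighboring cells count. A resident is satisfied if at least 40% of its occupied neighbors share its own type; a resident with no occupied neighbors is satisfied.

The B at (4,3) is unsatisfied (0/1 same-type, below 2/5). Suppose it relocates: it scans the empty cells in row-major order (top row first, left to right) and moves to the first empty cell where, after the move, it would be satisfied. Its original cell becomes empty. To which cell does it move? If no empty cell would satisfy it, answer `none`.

Vacating (4,3). Empty cells in order:
  (1,2): 2/3 same-type → satisfied — stop here.

(1,2)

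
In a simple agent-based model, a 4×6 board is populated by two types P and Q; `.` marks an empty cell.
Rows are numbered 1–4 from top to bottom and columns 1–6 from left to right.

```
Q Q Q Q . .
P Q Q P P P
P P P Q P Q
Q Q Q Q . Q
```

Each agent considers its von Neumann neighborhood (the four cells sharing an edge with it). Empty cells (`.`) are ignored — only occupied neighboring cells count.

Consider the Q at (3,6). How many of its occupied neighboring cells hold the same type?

Occupied neighbors of (3,6): (2,6)=P, (4,6)=Q, (3,5)=P.
Same type (Q): 1 of 3.

1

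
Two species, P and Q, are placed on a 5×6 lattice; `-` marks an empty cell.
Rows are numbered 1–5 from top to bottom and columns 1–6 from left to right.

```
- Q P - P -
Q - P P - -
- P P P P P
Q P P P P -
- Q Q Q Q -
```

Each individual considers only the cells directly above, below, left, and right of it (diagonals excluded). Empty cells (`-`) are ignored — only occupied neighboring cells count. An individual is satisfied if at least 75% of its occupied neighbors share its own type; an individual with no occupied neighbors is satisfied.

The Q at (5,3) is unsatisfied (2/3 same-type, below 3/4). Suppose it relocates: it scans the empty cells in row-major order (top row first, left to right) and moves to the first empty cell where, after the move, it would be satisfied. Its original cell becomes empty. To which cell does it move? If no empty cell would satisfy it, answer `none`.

(1,1)

Vacating (5,3). Empty cells in order:
  (1,1): 2/2 same-type → satisfied — stop here.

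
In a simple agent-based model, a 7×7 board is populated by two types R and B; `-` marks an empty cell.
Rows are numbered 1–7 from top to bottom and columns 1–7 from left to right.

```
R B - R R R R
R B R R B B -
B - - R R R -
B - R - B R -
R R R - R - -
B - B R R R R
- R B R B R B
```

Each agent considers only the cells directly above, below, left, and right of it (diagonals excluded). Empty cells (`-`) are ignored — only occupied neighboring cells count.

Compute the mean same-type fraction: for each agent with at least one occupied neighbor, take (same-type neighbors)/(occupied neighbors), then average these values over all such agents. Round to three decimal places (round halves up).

(1,1)R 1/2
(1,2)B 1/2
(1,4)R 2/2
(1,5)R 2/3
(1,6)R 2/3
(1,7)R 1/1
(2,1)R 1/3
(2,2)B 1/3
(2,3)R 1/2
(2,4)R 3/4
(2,5)B 1/4
(2,6)B 1/3
(3,1)B 1/2
(3,4)R 2/2
(3,5)R 2/4
(3,6)R 2/3
(4,1)B 1/2
(4,3)R 1/1
(4,5)B 0/3
(4,6)R 1/2
(5,1)R 1/3
(5,2)R 2/2
(5,3)R 2/3
(5,5)R 1/2
(6,1)B 0/1
(6,3)B 1/3
(6,4)R 2/3
(6,5)R 3/4
(6,6)R 3/3
(6,7)R 1/2
(7,2)R 0/1
(7,3)B 1/3
(7,4)R 1/3
(7,5)B 0/3
(7,6)R 1/3
(7,7)B 0/2
Sum over 36 agents: 1/2 + 1/2 + 2/2 + 2/3 + 2/3 + 1/1 + 1/3 + 1/3 + 1/2 + 3/4 + 1/4 + 1/3 + 1/2 + 2/2 + 2/4 + 2/3 + 1/2 + 1/1 + 0/3 + 1/2 + 1/3 + 2/2 + 2/3 + 1/2 + 0/1 + 1/3 + 2/3 + 3/4 + 3/3 + 1/2 + 0/1 + 1/3 + 1/3 + 0/3 + 1/3 + 0/2 = 73/4; mean = 73/4 ÷ 36 = 73/144 = 0.506944… → 0.507.

0.507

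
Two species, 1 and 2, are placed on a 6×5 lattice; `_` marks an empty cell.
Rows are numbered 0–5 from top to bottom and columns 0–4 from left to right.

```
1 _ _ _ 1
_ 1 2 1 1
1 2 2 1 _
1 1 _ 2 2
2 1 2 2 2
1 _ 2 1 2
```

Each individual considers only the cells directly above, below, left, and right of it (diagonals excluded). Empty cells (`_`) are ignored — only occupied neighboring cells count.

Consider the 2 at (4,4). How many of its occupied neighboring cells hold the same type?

Occupied neighbors of (4,4): (3,4)=2, (5,4)=2, (4,3)=2.
Same type (2): 3 of 3.

3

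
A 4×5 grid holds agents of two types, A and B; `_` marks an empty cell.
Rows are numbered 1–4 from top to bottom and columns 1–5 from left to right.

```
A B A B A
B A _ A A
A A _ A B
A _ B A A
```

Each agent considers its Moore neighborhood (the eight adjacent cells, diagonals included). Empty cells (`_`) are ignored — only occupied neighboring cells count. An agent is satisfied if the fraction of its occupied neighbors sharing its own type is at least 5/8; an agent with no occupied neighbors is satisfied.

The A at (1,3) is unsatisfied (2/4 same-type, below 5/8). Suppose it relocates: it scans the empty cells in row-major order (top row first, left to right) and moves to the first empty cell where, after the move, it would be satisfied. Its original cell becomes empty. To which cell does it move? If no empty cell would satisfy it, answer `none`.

Vacating (1,3). Empty cells in order:
  (2,3): 4/6 same-type → satisfied — stop here.

(2,3)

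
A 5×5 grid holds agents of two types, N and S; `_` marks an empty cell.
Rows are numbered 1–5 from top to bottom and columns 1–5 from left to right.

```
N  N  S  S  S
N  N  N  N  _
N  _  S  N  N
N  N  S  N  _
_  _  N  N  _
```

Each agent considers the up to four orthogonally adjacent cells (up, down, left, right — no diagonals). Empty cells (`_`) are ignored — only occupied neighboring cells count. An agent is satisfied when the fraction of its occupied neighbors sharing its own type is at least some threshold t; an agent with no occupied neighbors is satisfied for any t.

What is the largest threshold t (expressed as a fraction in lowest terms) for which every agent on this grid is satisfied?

Row 1: (1,1)N 2/2 · (1,2)N 2/3 · (1,3)S 1/3 · (1,4)S 2/3 · (1,5)S 1/1
Row 2: (2,1)N 3/3 · (2,2)N 3/3 · (2,3)N 2/4 · (2,4)N 2/3
Row 3: (3,1)N 2/2 · (3,3)S 1/3 · (3,4)N 3/4 · (3,5)N 1/1
Row 4: (4,1)N 2/2 · (4,2)N 1/2 · (4,3)S 1/4 · (4,4)N 2/3
Row 5: (5,3)N 1/2 · (5,4)N 2/2
The smallest same-type fraction is 1/4 at (4,3), which reduces to 1/4. Any threshold above that leaves this agent unsatisfied.

1/4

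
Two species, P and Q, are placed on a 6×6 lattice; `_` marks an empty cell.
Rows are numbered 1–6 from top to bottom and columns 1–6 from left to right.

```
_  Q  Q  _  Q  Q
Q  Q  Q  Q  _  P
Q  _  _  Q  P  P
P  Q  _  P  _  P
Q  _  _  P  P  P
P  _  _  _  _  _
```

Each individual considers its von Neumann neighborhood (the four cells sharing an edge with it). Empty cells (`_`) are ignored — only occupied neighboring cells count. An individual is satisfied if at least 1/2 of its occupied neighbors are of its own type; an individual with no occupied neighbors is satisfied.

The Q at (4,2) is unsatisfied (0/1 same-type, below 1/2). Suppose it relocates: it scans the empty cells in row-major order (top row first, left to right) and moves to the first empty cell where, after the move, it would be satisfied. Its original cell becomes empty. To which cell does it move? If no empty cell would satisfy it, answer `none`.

Vacating (4,2). Empty cells in order:
  (1,1): 2/2 same-type → satisfied — stop here.

(1,1)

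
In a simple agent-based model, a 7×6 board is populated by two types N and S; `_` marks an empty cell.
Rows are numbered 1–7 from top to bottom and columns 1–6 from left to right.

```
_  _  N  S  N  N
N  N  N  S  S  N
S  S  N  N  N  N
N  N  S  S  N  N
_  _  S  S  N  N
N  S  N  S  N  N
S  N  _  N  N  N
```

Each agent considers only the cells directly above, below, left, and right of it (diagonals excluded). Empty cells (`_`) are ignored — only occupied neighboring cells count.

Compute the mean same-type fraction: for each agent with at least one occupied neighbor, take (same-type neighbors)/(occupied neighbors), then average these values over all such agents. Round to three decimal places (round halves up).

Row 1: (1,3)N 1/2 · (1,4)S 1/3 · (1,5)N 1/3 · (1,6)N 2/2
Row 2: (2,1)N 1/2 · (2,2)N 2/3 · (2,3)N 3/4 · (2,4)S 2/4 · (2,5)S 1/4 · (2,6)N 2/3
Row 3: (3,1)S 1/3 · (3,2)S 1/4 · (3,3)N 2/4 · (3,4)N 2/4 · (3,5)N 3/4 · (3,6)N 3/3
Row 4: (4,1)N 1/2 · (4,2)N 1/3 · (4,3)S 2/4 · (4,4)S 2/4 · (4,5)N 3/4 · (4,6)N 3/3
Row 5: (5,3)S 2/3 · (5,4)S 3/4 · (5,5)N 3/4 · (5,6)N 3/3
Row 6: (6,1)N 0/2 · (6,2)S 0/3 · (6,3)N 0/3 · (6,4)S 1/4 · (6,5)N 3/4 · (6,6)N 3/3
Row 7: (7,1)S 0/2 · (7,2)N 0/2 · (7,4)N 1/2 · (7,5)N 3/3 · (7,6)N 2/2
Sum over 37 agents: 1/2 + 1/3 + 1/3 + 2/2 + 1/2 + 2/3 + 3/4 + 2/4 + 1/4 + 2/3 + 1/3 + 1/4 + 2/4 + 2/4 + 3/4 + 3/3 + 1/2 + 1/3 + 2/4 + 2/4 + 3/4 + 3/3 + 2/3 + 3/4 + 3/4 + 3/3 + 0/2 + 0/3 + 0/3 + 1/4 + 3/4 + 3/3 + 0/2 + 0/2 + 1/2 + 3/3 + 2/2 = 241/12; mean = 241/12 ÷ 37 = 241/444 = 0.542792… → 0.543.

0.543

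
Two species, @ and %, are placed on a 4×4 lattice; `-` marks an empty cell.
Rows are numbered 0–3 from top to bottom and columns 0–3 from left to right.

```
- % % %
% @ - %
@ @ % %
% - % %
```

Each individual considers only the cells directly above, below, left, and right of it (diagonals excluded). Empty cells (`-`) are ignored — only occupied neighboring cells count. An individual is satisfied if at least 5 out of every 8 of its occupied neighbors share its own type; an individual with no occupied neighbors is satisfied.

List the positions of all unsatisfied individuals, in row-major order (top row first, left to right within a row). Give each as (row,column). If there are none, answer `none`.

(0,1)% 1/2 not
(0,2)% 2/2 satisfied
(0,3)% 2/2 satisfied
(1,0)% 0/2 not
(1,1)@ 1/3 not
(1,3)% 2/2 satisfied
(2,0)@ 1/3 not
(2,1)@ 2/3 satisfied
(2,2)% 2/3 satisfied
(2,3)% 3/3 satisfied
(3,0)% 0/1 not
(3,2)% 2/2 satisfied
(3,3)% 2/2 satisfied

(0,1), (1,0), (1,1), (2,0), (3,0)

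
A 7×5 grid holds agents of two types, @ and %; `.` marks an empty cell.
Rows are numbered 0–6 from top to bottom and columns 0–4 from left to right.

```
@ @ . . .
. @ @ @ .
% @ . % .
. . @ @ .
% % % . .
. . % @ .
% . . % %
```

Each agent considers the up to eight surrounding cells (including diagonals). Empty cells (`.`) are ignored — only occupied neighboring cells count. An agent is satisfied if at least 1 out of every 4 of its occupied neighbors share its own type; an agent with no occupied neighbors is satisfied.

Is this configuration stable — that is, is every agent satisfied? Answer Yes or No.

No

Row 0: (0,0)@ 2/2 ✓ · (0,1)@ 3/3 ✓
Row 1: (1,1)@ 4/5 ✓ · (1,2)@ 4/5 ✓ · (1,3)@ 1/2 ✓
Row 2: (2,0)% 0/2 ✗ · (2,1)@ 3/4 ✓ · (2,3)% 0/4 ✗
Row 3: (3,2)@ 2/5 ✓ · (3,3)@ 1/3 ✓
Row 4: (4,0)% 1/1 ✓ · (4,1)% 3/4 ✓ · (4,2)% 2/5 ✓
Row 5: (5,2)% 3/4 ✓ · (5,3)@ 0/4 ✗
Row 6: (6,0)% 0/0 ✓ · (6,3)% 2/3 ✓ · (6,4)% 1/2 ✓
For instance (2,0) has only 0/2 same-type neighbors, below 1/4.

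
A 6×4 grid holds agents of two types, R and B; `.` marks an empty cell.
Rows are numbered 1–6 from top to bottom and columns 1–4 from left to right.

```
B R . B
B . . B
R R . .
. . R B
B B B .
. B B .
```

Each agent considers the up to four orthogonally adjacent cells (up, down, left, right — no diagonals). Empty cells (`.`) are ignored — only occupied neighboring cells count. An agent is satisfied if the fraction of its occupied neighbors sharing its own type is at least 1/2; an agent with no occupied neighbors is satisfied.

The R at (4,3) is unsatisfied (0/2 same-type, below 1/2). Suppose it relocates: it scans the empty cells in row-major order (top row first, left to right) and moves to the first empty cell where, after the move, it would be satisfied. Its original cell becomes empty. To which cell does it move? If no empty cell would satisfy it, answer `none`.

Vacating (4,3). Empty cells in order:
  (1,3): 1/2 same-type → satisfied — stop here.

(1,3)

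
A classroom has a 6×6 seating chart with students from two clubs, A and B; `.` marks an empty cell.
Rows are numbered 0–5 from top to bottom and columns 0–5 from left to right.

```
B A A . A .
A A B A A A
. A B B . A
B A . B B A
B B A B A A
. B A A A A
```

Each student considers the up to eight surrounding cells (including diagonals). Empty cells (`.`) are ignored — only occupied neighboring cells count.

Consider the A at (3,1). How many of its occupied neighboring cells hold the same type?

Occupied neighbors of (3,1): (2,1)=A, (2,2)=B, (3,0)=B, (4,0)=B, (4,1)=B, (4,2)=A.
Same type (A): 2 of 6.

2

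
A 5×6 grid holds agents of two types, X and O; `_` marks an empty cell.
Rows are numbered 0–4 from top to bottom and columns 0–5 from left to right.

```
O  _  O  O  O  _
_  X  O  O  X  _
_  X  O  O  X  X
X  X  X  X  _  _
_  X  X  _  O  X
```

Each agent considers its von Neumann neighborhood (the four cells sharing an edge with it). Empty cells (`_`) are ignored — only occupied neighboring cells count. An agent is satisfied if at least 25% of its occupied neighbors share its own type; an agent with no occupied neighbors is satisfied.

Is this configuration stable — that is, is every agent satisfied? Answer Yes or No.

Row 0: (0,0)O 0/0 satisfied · (0,2)O 2/2 satisfied · (0,3)O 3/3 satisfied · (0,4)O 1/2 satisfied
Row 1: (1,1)X 1/2 satisfied · (1,2)O 3/4 satisfied · (1,3)O 3/4 satisfied · (1,4)X 1/3 satisfied
Row 2: (2,1)X 2/3 satisfied · (2,2)O 2/4 satisfied · (2,3)O 2/4 satisfied · (2,4)X 2/3 satisfied · (2,5)X 1/1 satisfied
Row 3: (3,0)X 1/1 satisfied · (3,1)X 4/4 satisfied · (3,2)X 3/4 satisfied · (3,3)X 1/2 satisfied
Row 4: (4,1)X 2/2 satisfied · (4,2)X 2/2 satisfied · (4,4)O 0/1 not · (4,5)X 0/1 not
For instance (4,4) has only 0/1 same-type neighbors, below 1/4.

No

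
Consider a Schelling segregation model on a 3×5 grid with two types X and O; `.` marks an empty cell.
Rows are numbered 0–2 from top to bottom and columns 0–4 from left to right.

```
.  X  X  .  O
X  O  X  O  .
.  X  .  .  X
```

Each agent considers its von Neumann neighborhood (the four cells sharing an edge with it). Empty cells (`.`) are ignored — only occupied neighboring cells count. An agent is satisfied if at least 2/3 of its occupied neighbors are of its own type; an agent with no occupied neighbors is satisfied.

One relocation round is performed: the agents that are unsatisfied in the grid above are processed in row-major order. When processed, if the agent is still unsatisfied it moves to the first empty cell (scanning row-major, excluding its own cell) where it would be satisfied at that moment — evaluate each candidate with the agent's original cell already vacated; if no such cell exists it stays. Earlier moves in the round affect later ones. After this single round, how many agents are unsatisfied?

Initially unsatisfied (in order): (0,1), (1,0), (1,1), (1,2), (1,3), (2,1).
  (0,1) → (0,0).
  (1,0) → (0,1).
  (1,1) → (0,3).
  (1,2) → (1,0).
  (1,3): now satisfied by earlier moves; stays.
  (2,1): now satisfied by earlier moves; stays.
Resulting grid:
X X X O O
X . . O .
. X . . X
Unsatisfied now: (0,2).

1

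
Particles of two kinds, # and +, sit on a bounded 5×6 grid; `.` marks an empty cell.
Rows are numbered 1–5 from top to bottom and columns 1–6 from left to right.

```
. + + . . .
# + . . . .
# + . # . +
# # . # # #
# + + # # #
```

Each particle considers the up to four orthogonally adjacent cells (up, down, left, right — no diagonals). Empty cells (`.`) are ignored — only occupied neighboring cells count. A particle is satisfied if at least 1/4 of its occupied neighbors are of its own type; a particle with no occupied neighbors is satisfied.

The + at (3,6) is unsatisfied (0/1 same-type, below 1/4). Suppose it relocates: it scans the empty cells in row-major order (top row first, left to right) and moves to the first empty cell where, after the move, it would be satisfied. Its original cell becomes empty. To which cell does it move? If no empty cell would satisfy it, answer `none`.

Vacating (3,6). Empty cells in order:
  (1,1): 1/2 same-type → satisfied — stop here.

(1,1)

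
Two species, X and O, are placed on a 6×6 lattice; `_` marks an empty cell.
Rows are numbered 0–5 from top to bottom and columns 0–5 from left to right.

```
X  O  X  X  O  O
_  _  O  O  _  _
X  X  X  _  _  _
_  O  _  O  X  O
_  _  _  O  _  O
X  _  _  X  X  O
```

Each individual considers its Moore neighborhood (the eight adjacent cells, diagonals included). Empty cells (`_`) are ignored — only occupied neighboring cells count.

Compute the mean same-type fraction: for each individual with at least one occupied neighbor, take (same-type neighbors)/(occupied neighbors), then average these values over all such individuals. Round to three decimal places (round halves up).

0.363

(0,0)X 0/1
(0,1)O 1/3
(0,2)X 1/4
(0,3)X 1/4
(0,4)O 2/3
(0,5)O 1/1
(1,2)O 2/6
(1,3)O 2/5
(2,0)X 1/2
(2,1)X 2/4
(2,2)X 1/5
(3,1)O 0/3
(3,3)O 1/3
(3,4)X 0/4
(3,5)O 1/2
(4,3)O 1/4
(4,5)O 2/4
(5,0)X — no occupied neighbors
(5,3)X 1/2
(5,4)X 1/4
(5,5)O 1/2
Sum over 20 individuals: 0/1 + 1/3 + 1/4 + 1/4 + 2/3 + 1/1 + 2/6 + 2/5 + 1/2 + 2/4 + 1/5 + 0/3 + 1/3 + 0/4 + 1/2 + 1/4 + 2/4 + 1/2 + 1/4 + 1/2 = 109/15; mean = 109/15 ÷ 20 = 109/300 = 0.363333… → 0.363.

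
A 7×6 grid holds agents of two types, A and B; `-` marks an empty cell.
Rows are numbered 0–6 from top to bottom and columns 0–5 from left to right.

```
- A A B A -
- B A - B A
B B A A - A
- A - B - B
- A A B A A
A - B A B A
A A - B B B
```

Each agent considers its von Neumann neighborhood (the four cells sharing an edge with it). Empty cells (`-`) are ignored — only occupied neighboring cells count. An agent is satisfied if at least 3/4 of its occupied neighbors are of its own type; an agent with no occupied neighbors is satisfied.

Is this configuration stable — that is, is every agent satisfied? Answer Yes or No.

Row 0: (0,1)A 1/2 not · (0,2)A 2/3 not · (0,3)B 0/2 not · (0,4)A 0/2 not
Row 1: (1,1)B 1/3 not · (1,2)A 2/3 not · (1,4)B 0/2 not · (1,5)A 1/2 not
Row 2: (2,0)B 1/1 satisfied · (2,1)B 2/4 not · (2,2)A 2/3 not · (2,3)A 1/2 not · (2,5)A 1/2 not
Row 3: (3,1)A 1/2 not · (3,3)B 1/2 not · (3,5)B 0/2 not
Row 4: (4,1)A 2/2 satisfied · (4,2)A 1/3 not · (4,3)B 1/4 not · (4,4)A 1/3 not · (4,5)A 2/3 not
Row 5: (5,0)A 1/1 satisfied · (5,2)B 0/2 not · (5,3)A 0/4 not · (5,4)B 1/4 not · (5,5)A 1/3 not
Row 6: (6,0)A 2/2 satisfied · (6,1)A 1/1 satisfied · (6,3)B 1/2 not · (6,4)B 3/3 satisfied · (6,5)B 1/2 not
For instance (0,1) has only 1/2 same-type neighbors, below 3/4.

No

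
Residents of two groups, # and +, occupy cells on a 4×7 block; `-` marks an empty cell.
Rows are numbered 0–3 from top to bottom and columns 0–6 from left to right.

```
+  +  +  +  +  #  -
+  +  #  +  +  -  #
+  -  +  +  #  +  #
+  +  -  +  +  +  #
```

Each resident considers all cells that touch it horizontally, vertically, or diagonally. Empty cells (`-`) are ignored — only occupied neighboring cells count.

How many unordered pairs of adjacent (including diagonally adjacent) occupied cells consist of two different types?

Scan each occupied cell's neighbors to the right and below (and the two forward diagonals) so each pair is counted once.
From row 0: 5 unlike of 20 pairs (running 5/20).
From row 1: 7 unlike of 17 pairs (running 12/37).
From row 2: 8 unlike of 18 pairs (running 20/55).
From row 3: 1 unlike of 4 pairs (running 21/59).
Total adjacent occupied pairs: 59; unlike-type pairs: 21.

21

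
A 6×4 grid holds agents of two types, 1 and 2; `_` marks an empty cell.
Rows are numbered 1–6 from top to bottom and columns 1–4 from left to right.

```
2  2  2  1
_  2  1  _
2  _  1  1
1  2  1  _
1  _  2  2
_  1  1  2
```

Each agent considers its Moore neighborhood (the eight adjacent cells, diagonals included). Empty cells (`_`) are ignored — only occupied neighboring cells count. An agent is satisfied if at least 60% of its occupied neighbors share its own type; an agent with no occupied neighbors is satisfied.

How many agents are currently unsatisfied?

(1,1)2 2/2 ok
(1,2)2 3/4 ok
(1,3)2 2/4 unhappy
(1,4)1 1/2 unhappy
(2,2)2 4/6 ok
(2,3)1 3/6 unhappy
(3,1)2 2/3 ok
(3,3)1 3/5 ok
(3,4)1 3/3 ok
(4,1)1 1/3 unhappy
(4,2)2 2/6 unhappy
(4,3)1 2/5 unhappy
(5,1)1 2/3 ok
(5,3)2 3/6 unhappy
(5,4)2 2/4 unhappy
(6,2)1 2/3 ok
(6,3)1 1/4 unhappy
(6,4)2 2/3 ok
Unsatisfied: (1,3), (1,4), (2,3), (4,1), (4,2), (4,3), (5,3), (5,4), (6,3) — 9 in total.

9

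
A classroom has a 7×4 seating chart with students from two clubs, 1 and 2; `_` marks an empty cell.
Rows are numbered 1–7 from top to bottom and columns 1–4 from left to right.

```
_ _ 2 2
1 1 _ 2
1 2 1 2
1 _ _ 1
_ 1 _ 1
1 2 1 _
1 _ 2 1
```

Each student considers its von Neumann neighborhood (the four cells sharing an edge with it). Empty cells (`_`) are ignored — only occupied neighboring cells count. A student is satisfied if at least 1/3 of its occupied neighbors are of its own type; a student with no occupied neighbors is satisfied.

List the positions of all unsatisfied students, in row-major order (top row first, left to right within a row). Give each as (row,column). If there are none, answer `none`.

(1,3)2 1/1 ✓
(1,4)2 2/2 ✓
(2,1)1 2/2 ✓
(2,2)1 1/2 ✓
(2,4)2 2/2 ✓
(3,1)1 2/3 ✓
(3,2)2 0/3 ✗
(3,3)1 0/2 ✗
(3,4)2 1/3 ✓
(4,1)1 1/1 ✓
(4,4)1 1/2 ✓
(5,2)1 0/1 ✗
(5,4)1 1/1 ✓
(6,1)1 1/2 ✓
(6,2)2 0/3 ✗
(6,3)1 0/2 ✗
(7,1)1 1/1 ✓
(7,3)2 0/2 ✗
(7,4)1 0/1 ✗

(3,2), (3,3), (5,2), (6,2), (6,3), (7,3), (7,4)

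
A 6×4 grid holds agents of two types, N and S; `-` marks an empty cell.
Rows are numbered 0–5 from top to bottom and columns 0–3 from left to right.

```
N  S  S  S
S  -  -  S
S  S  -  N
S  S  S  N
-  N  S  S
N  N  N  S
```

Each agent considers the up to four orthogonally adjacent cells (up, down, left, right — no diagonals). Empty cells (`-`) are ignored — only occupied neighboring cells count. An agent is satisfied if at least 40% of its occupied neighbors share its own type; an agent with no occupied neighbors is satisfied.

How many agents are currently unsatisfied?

Row 0: (0,0)N 0/2 unhappy · (0,1)S 1/2 ok · (0,2)S 2/2 ok · (0,3)S 2/2 ok
Row 1: (1,0)S 1/2 ok · (1,3)S 1/2 ok
Row 2: (2,0)S 3/3 ok · (2,1)S 2/2 ok · (2,3)N 1/2 ok
Row 3: (3,0)S 2/2 ok · (3,1)S 3/4 ok · (3,2)S 2/3 ok · (3,3)N 1/3 unhappy
Row 4: (4,1)N 1/3 unhappy · (4,2)S 2/4 ok · (4,3)S 2/3 ok
Row 5: (5,0)N 1/1 ok · (5,1)N 3/3 ok · (5,2)N 1/3 unhappy · (5,3)S 1/2 ok
Unsatisfied: (0,0), (3,3), (4,1), (5,2) — 4 in total.

4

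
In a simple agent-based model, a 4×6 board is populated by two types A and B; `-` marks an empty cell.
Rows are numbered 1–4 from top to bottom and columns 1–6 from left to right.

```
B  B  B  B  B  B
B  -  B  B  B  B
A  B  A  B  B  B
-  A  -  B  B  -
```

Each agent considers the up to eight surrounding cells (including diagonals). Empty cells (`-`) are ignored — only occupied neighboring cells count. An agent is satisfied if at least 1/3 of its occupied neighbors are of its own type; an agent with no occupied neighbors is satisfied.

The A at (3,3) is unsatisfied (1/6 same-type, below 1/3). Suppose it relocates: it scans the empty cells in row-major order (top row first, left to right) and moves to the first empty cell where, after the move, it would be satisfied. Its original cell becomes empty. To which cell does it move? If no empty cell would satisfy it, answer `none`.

Vacating (3,3). Empty cells in order:
  (2,2): 1/7 same-type → still unsatisfied.
  (4,1): 2/3 same-type → satisfied — stop here.

(4,1)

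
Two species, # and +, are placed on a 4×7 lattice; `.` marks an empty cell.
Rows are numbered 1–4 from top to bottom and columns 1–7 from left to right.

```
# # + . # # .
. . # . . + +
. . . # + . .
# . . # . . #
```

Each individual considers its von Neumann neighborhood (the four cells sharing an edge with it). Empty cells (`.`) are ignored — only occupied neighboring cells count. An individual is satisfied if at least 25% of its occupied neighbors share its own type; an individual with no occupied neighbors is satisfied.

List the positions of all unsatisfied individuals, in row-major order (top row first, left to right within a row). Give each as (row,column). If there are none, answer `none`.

Row 1: (1,1)# 1/1 satisfied · (1,2)# 1/2 satisfied · (1,3)+ 0/2 not · (1,5)# 1/1 satisfied · (1,6)# 1/2 satisfied
Row 2: (2,3)# 0/1 not · (2,6)+ 1/2 satisfied · (2,7)+ 1/1 satisfied
Row 3: (3,4)# 1/2 satisfied · (3,5)+ 0/1 not
Row 4: (4,1)# 0/0 satisfied · (4,4)# 1/1 satisfied · (4,7)# 0/0 satisfied

(1,3), (2,3), (3,5)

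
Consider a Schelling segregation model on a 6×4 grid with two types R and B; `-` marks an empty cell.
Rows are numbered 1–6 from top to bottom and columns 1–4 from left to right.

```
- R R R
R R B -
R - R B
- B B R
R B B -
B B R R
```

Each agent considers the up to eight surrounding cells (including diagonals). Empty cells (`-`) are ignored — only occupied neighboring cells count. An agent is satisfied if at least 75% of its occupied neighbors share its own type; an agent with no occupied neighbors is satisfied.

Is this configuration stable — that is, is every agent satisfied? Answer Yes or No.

No

(1,2)R 3/4 ✓
(1,3)R 3/4 ✓
(1,4)R 1/2 ✗
(2,1)R 3/3 ✓
(2,2)R 5/6 ✓
(2,3)B 1/6 ✗
(3,1)R 2/3 ✗
(3,3)R 2/6 ✗
(3,4)B 2/4 ✗
(4,2)B 3/6 ✗
(4,3)B 4/6 ✗
(4,4)R 1/4 ✗
(5,1)R 0/4 ✗
(5,2)B 5/7 ✗
(5,3)B 4/7 ✗
(6,1)B 2/3 ✗
(6,2)B 3/5 ✗
(6,3)R 1/4 ✗
(6,4)R 1/2 ✗
For instance (1,4) has only 1/2 same-type neighbors, below 3/4.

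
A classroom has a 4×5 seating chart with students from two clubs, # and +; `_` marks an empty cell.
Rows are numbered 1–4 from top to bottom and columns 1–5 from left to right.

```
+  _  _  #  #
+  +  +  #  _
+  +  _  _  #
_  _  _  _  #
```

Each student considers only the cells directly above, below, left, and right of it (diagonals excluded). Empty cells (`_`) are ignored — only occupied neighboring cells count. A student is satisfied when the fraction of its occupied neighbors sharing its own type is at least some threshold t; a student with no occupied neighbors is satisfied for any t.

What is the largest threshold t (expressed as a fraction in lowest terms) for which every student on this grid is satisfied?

1/2

Row 1: (1,1)+ 1/1 · (1,4)# 2/2 · (1,5)# 1/1
Row 2: (2,1)+ 3/3 · (2,2)+ 3/3 · (2,3)+ 1/2 · (2,4)# 1/2
Row 3: (3,1)+ 2/2 · (3,2)+ 2/2 · (3,5)# 1/1
Row 4: (4,5)# 1/1
The smallest same-type fraction is 1/2 at (2,3), which reduces to 1/2. Any threshold above that leaves this student unsatisfied.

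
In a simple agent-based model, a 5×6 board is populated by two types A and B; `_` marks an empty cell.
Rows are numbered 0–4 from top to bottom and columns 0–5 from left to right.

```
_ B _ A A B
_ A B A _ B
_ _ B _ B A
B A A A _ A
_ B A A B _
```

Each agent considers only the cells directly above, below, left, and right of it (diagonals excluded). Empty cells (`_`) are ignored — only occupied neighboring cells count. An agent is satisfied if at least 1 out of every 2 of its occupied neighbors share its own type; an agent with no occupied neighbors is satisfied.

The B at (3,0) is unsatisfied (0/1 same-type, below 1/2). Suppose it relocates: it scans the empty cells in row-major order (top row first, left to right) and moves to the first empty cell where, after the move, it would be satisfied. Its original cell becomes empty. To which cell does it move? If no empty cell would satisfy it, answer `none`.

(0,0)

Vacating (3,0). Empty cells in order:
  (0,0): 1/1 same-type → satisfied — stop here.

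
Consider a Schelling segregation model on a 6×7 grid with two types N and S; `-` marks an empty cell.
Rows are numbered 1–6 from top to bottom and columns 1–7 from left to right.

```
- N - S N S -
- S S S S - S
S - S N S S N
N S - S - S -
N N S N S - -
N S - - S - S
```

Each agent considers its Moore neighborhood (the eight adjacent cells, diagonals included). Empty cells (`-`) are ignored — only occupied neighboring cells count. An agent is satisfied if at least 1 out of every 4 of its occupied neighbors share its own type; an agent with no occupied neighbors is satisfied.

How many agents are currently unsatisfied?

5

Row 1: (1,2)N 0/2 ✗ · (1,4)S 3/4 ✓ · (1,5)N 0/4 ✗ · (1,6)S 2/3 ✓
Row 2: (2,2)S 3/4 ✓ · (2,3)S 4/6 ✓ · (2,4)S 5/7 ✓ · (2,5)S 5/7 ✓ · (2,7)S 2/3 ✓
Row 3: (3,1)S 2/3 ✓ · (3,3)S 5/6 ✓ · (3,4)N 0/6 ✗ · (3,5)S 5/6 ✓ · (3,6)S 4/5 ✓ · (3,7)N 0/3 ✗
Row 4: (4,1)N 2/4 ✓ · (4,2)S 3/6 ✓ · (4,4)S 4/6 ✓ · (4,6)S 3/4 ✓
Row 5: (5,1)N 3/5 ✓ · (5,2)N 3/6 ✓ · (5,3)S 3/5 ✓ · (5,4)N 0/4 ✗ · (5,5)S 3/4 ✓
Row 6: (6,1)N 2/3 ✓ · (6,2)S 1/4 ✓ · (6,5)S 1/2 ✓ · (6,7)S 0/0 ✓
Unsatisfied: (1,2), (1,5), (3,4), (3,7), (5,4) — 5 in total.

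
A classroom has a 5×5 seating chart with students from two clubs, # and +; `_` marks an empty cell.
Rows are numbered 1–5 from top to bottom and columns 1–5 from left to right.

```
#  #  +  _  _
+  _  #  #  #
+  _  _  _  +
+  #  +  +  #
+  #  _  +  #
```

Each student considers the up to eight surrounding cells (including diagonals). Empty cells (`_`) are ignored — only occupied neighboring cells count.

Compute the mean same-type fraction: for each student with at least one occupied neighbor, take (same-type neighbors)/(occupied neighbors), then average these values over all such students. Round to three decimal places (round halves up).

0.410

(1,1)# 1/2
(1,2)# 2/4
(1,3)+ 0/3
(2,1)+ 1/3
(2,3)# 2/3
(2,4)# 2/4
(2,5)# 1/2
(3,1)+ 2/3
(3,5)+ 1/4
(4,1)+ 2/4
(4,2)# 1/5
(4,3)+ 2/4
(4,4)+ 3/5
(4,5)# 1/4
(5,1)+ 1/3
(5,2)# 1/4
(5,4)+ 2/4
(5,5)# 1/3
Sum over 18 students: 1/2 + 2/4 + 0/3 + 1/3 + 2/3 + 2/4 + 1/2 + 2/3 + 1/4 + 2/4 + 1/5 + 2/4 + 3/5 + 1/4 + 1/3 + 1/4 + 2/4 + 1/3 = 443/60; mean = 443/60 ÷ 18 = 443/1080 = 0.410185… → 0.410.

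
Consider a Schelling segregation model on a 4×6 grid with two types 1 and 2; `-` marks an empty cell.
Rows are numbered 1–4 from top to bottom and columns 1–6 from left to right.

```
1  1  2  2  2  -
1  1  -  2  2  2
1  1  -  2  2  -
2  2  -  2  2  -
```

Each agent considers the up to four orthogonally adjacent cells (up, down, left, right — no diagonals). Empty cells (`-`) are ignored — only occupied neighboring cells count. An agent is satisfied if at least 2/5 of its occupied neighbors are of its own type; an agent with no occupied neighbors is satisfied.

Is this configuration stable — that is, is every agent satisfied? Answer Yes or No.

Row 1: (1,1)1 2/2 ✓ · (1,2)1 2/3 ✓ · (1,3)2 1/2 ✓ · (1,4)2 3/3 ✓ · (1,5)2 2/2 ✓
Row 2: (2,1)1 3/3 ✓ · (2,2)1 3/3 ✓ · (2,4)2 3/3 ✓ · (2,5)2 4/4 ✓ · (2,6)2 1/1 ✓
Row 3: (3,1)1 2/3 ✓ · (3,2)1 2/3 ✓ · (3,4)2 3/3 ✓ · (3,5)2 3/3 ✓
Row 4: (4,1)2 1/2 ✓ · (4,2)2 1/2 ✓ · (4,4)2 2/2 ✓ · (4,5)2 2/2 ✓
All meet the threshold, so the configuration is stable.

Yes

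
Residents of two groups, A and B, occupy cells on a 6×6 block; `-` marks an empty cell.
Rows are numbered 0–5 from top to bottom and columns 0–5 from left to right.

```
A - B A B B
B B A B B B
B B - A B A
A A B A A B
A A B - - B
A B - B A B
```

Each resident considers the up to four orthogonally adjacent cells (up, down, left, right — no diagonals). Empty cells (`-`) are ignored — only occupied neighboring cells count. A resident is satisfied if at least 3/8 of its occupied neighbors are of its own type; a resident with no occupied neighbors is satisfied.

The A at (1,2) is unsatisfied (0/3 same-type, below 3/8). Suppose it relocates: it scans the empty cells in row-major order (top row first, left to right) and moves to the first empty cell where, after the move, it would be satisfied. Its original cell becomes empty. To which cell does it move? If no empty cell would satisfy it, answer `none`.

Vacating (1,2). Empty cells in order:
  (0,1): 1/3 same-type → still unsatisfied.
  (2,2): 1/3 same-type → still unsatisfied.
  (4,3): 1/3 same-type → still unsatisfied.
  (4,4): 2/3 same-type → satisfied — stop here.

(4,4)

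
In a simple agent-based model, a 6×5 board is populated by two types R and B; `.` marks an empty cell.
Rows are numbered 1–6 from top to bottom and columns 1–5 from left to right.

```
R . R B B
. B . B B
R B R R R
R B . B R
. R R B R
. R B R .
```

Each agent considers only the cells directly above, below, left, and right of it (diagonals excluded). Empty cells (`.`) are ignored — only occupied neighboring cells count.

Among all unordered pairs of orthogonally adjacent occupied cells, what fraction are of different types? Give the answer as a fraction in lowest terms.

Scan each occupied cell's neighbors to the right and below so each pair is counted once.
From row 1: 1 unlike of 4 pairs (running 1/4).
From row 2: 2 unlike of 4 pairs (running 3/8).
From row 3: 3 unlike of 8 pairs (running 6/16).
From row 4: 3 unlike of 5 pairs (running 9/21).
From row 5: 4 unlike of 6 pairs (running 13/27).
From row 6: 2 unlike of 2 pairs (running 15/29).
Total adjacent occupied pairs: 29; unlike-type pairs: 15.
15/29 is already in lowest terms.

15/29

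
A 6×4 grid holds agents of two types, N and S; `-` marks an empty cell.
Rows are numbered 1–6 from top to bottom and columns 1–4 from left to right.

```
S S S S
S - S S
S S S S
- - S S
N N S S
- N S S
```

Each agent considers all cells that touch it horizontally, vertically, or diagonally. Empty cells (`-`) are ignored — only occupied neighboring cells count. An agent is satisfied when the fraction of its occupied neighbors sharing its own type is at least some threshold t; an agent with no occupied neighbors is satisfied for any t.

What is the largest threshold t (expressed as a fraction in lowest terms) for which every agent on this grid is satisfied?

Row 1: (1,1)S 2/2 · (1,2)S 4/4 · (1,3)S 4/4 · (1,4)S 3/3
Row 2: (2,1)S 4/4 · (2,3)S 7/7 · (2,4)S 5/5
Row 3: (3,1)S 2/2 · (3,2)S 5/5 · (3,3)S 6/6 · (3,4)S 5/5
Row 4: (4,3)S 6/7 · (4,4)S 5/5
Row 5: (5,1)N 2/2 · (5,2)N 2/5 · (5,3)S 5/7 · (5,4)S 5/5
Row 6: (6,2)N 2/4 · (6,3)S 3/5 · (6,4)S 3/3
The smallest same-type fraction is 2/5 at (5,2), which reduces to 2/5. Any threshold above that leaves this agent unsatisfied.

2/5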